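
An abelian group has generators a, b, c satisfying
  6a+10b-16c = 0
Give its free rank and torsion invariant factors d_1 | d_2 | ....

rank_ℚ(R)=1; free=3−1=2
SNF(R) diag = [2] → torsion [2]

Answer: M ≅ ℤ^2 ⊕ ℤ/2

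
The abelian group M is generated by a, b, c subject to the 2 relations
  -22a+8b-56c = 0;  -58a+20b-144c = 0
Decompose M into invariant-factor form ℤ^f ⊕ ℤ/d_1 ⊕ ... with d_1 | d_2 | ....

rank_ℚ(R)=2; free=3−2=1
SNF(R) diag = [2, 4] → torsion [2, 4]

Answer: M ≅ ℤ^1 ⊕ ℤ/2 ⊕ ℤ/4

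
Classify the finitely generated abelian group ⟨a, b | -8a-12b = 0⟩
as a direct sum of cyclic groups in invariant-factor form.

rank_ℚ(R)=1; free=2−1=1
SNF(R) diag = [4] → torsion [4]

Answer: M ≅ ℤ^1 ⊕ ℤ/4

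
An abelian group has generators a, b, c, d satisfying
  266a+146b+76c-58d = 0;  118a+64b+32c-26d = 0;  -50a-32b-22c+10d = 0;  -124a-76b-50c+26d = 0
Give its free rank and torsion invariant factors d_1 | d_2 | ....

rank_ℚ(R)=4; free=4−4=0
SNF(R) diag = [2, 6, 6, 6] → torsion [2, 6, 6, 6]

Answer: M ≅ ℤ/2 ⊕ ℤ/6 ⊕ ℤ/6 ⊕ ℤ/6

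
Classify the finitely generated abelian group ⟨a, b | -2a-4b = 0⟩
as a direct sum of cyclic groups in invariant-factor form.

Answer: M ≅ ℤ^1 ⊕ ℤ/2

Derivation:
rank_ℚ(R)=1; free=2−1=1
SNF(R) diag = [2] → torsion [2]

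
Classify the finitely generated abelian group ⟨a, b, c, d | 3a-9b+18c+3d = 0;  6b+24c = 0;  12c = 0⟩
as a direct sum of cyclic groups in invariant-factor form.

rank_ℚ(R)=3; free=4−3=1
SNF(R) diag = [3, 6, 12] → torsion [3, 6, 12]

Answer: M ≅ ℤ^1 ⊕ ℤ/3 ⊕ ℤ/6 ⊕ ℤ/12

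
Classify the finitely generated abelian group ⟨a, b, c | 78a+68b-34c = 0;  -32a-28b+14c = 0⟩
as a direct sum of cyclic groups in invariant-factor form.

Answer: M ≅ ℤ^1 ⊕ ℤ/2 ⊕ ℤ/2

Derivation:
rank_ℚ(R)=2; free=3−2=1
SNF(R) diag = [2, 2] → torsion [2, 2]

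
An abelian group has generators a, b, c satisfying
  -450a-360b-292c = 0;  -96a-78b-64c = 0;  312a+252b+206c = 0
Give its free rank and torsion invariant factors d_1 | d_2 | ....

rank_ℚ(R)=3; free=3−3=0
SNF(R) diag = [2, 6, 6] → torsion [2, 6, 6]

Answer: M ≅ ℤ/2 ⊕ ℤ/6 ⊕ ℤ/6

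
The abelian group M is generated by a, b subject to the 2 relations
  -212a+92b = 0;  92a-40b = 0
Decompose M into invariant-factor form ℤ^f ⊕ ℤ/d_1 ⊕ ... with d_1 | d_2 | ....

rank_ℚ(R)=2; free=2−2=0
SNF(R) diag = [4, 4] → torsion [4, 4]

Answer: M ≅ ℤ/4 ⊕ ℤ/4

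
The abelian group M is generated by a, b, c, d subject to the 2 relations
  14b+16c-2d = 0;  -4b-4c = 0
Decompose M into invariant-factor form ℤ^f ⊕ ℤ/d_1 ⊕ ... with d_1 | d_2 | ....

rank_ℚ(R)=2; free=4−2=2
SNF(R) diag = [2, 4] → torsion [2, 4]

Answer: M ≅ ℤ^2 ⊕ ℤ/2 ⊕ ℤ/4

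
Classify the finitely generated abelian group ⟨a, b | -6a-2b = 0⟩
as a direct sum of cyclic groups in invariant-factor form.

rank_ℚ(R)=1; free=2−1=1
SNF(R) diag = [2] → torsion [2]

Answer: M ≅ ℤ^1 ⊕ ℤ/2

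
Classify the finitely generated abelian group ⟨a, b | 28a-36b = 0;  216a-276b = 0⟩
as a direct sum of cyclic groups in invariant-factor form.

rank_ℚ(R)=2; free=2−2=0
SNF(R) diag = [4, 12] → torsion [4, 12]

Answer: M ≅ ℤ/4 ⊕ ℤ/12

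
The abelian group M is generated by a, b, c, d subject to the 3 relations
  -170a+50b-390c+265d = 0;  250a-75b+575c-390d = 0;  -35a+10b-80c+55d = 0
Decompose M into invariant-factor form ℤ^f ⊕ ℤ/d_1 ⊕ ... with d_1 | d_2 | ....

rank_ℚ(R)=3; free=4−3=1
SNF(R) diag = [5, 5, 5] → torsion [5, 5, 5]

Answer: M ≅ ℤ^1 ⊕ ℤ/5 ⊕ ℤ/5 ⊕ ℤ/5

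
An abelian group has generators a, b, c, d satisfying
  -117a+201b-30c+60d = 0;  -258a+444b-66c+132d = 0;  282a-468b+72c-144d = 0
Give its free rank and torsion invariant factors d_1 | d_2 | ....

rank_ℚ(R)=3; free=4−3=1
SNF(R) diag = [3, 6, 18] → torsion [3, 6, 18]

Answer: M ≅ ℤ^1 ⊕ ℤ/3 ⊕ ℤ/6 ⊕ ℤ/18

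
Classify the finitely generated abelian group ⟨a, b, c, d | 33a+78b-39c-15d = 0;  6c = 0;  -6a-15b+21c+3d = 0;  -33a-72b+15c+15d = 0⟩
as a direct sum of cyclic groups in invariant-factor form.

rank_ℚ(R)=4; free=4−4=0
SNF(R) diag = [3, 3, 6, 6] → torsion [3, 3, 6, 6]

Answer: M ≅ ℤ/3 ⊕ ℤ/3 ⊕ ℤ/6 ⊕ ℤ/6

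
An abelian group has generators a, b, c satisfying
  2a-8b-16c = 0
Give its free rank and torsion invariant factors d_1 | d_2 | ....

rank_ℚ(R)=1; free=3−1=2
SNF(R) diag = [2] → torsion [2]

Answer: M ≅ ℤ^2 ⊕ ℤ/2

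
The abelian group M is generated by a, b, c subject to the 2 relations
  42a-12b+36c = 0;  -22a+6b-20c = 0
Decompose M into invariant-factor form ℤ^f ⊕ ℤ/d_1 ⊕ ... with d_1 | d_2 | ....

Answer: M ≅ ℤ^1 ⊕ ℤ/2 ⊕ ℤ/6

Derivation:
rank_ℚ(R)=2; free=3−2=1
SNF(R) diag = [2, 6] → torsion [2, 6]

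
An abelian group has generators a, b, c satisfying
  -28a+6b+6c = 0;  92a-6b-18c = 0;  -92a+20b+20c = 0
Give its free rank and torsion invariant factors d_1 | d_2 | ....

rank_ℚ(R)=3; free=3−3=0
SNF(R) diag = [2, 4, 12] → torsion [2, 4, 12]

Answer: M ≅ ℤ/2 ⊕ ℤ/4 ⊕ ℤ/12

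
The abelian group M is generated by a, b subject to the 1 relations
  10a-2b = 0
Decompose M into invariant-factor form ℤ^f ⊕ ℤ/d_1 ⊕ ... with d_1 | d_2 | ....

rank_ℚ(R)=1; free=2−1=1
SNF(R) diag = [2] → torsion [2]

Answer: M ≅ ℤ^1 ⊕ ℤ/2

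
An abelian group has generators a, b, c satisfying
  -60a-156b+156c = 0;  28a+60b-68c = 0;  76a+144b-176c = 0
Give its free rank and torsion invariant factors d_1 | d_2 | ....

rank_ℚ(R)=3; free=3−3=0
SNF(R) diag = [4, 12, 24] → torsion [4, 12, 24]

Answer: M ≅ ℤ/4 ⊕ ℤ/12 ⊕ ℤ/24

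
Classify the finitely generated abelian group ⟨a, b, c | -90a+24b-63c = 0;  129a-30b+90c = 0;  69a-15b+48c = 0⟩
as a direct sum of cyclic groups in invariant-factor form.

Answer: M ≅ ℤ/3 ⊕ ℤ/3 ⊕ ℤ/3

Derivation:
rank_ℚ(R)=3; free=3−3=0
SNF(R) diag = [3, 3, 3] → torsion [3, 3, 3]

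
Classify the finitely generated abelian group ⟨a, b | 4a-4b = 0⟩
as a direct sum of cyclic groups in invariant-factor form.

rank_ℚ(R)=1; free=2−1=1
SNF(R) diag = [4] → torsion [4]

Answer: M ≅ ℤ^1 ⊕ ℤ/4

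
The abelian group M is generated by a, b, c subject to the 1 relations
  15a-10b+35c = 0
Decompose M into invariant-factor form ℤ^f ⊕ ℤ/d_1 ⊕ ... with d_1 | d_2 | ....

Answer: M ≅ ℤ^2 ⊕ ℤ/5

Derivation:
rank_ℚ(R)=1; free=3−1=2
SNF(R) diag = [5] → torsion [5]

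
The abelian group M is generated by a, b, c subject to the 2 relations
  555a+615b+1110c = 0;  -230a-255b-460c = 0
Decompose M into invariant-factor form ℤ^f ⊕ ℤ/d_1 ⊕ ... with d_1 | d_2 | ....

rank_ℚ(R)=2; free=3−2=1
SNF(R) diag = [5, 15] → torsion [5, 15]

Answer: M ≅ ℤ^1 ⊕ ℤ/5 ⊕ ℤ/15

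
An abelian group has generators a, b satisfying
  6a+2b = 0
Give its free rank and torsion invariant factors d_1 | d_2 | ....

rank_ℚ(R)=1; free=2−1=1
SNF(R) diag = [2] → torsion [2]

Answer: M ≅ ℤ^1 ⊕ ℤ/2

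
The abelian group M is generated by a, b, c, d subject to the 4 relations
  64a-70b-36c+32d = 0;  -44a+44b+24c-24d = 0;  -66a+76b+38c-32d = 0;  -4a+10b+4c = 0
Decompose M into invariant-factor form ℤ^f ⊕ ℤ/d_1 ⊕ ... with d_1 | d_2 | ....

rank_ℚ(R)=4; free=4−4=0
SNF(R) diag = [2, 2, 4, 8] → torsion [2, 2, 4, 8]

Answer: M ≅ ℤ/2 ⊕ ℤ/2 ⊕ ℤ/4 ⊕ ℤ/8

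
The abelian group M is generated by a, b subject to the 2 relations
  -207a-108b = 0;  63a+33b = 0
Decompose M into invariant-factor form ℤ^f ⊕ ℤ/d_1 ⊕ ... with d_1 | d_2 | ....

Answer: M ≅ ℤ/3 ⊕ ℤ/9

Derivation:
rank_ℚ(R)=2; free=2−2=0
SNF(R) diag = [3, 9] → torsion [3, 9]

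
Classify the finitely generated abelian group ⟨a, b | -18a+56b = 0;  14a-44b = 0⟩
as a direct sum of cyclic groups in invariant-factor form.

Answer: M ≅ ℤ/2 ⊕ ℤ/4

Derivation:
rank_ℚ(R)=2; free=2−2=0
SNF(R) diag = [2, 4] → torsion [2, 4]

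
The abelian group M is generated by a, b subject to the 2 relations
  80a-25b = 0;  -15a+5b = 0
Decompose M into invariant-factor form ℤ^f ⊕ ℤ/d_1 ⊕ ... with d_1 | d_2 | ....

Answer: M ≅ ℤ/5 ⊕ ℤ/5

Derivation:
rank_ℚ(R)=2; free=2−2=0
SNF(R) diag = [5, 5] → torsion [5, 5]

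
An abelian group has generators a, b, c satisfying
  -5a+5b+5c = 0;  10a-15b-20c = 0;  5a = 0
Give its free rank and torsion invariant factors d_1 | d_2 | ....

rank_ℚ(R)=3; free=3−3=0
SNF(R) diag = [5, 5, 5] → torsion [5, 5, 5]

Answer: M ≅ ℤ/5 ⊕ ℤ/5 ⊕ ℤ/5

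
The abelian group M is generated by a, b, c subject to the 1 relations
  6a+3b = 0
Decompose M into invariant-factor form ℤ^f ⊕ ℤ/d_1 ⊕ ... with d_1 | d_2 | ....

Answer: M ≅ ℤ^2 ⊕ ℤ/3

Derivation:
rank_ℚ(R)=1; free=3−1=2
SNF(R) diag = [3] → torsion [3]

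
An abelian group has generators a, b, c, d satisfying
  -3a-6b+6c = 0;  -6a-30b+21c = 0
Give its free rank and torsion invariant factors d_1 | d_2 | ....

rank_ℚ(R)=2; free=4−2=2
SNF(R) diag = [3, 9] → torsion [3, 9]

Answer: M ≅ ℤ^2 ⊕ ℤ/3 ⊕ ℤ/9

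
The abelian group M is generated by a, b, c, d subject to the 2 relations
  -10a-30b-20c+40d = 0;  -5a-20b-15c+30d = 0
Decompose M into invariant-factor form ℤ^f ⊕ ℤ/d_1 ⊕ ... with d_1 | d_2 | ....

rank_ℚ(R)=2; free=4−2=2
SNF(R) diag = [5, 10] → torsion [5, 10]

Answer: M ≅ ℤ^2 ⊕ ℤ/5 ⊕ ℤ/10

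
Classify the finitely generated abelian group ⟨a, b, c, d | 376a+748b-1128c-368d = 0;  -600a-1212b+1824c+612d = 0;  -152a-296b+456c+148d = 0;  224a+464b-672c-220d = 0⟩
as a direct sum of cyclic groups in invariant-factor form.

rank_ℚ(R)=4; free=4−4=0
SNF(R) diag = [4, 12, 24, 72] → torsion [4, 12, 24, 72]

Answer: M ≅ ℤ/4 ⊕ ℤ/12 ⊕ ℤ/24 ⊕ ℤ/72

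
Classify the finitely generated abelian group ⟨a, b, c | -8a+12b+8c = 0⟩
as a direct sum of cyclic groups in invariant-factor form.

rank_ℚ(R)=1; free=3−1=2
SNF(R) diag = [4] → torsion [4]

Answer: M ≅ ℤ^2 ⊕ ℤ/4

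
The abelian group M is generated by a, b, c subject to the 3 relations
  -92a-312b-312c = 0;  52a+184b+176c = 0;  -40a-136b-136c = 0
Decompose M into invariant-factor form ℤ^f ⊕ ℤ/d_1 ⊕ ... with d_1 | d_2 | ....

rank_ℚ(R)=3; free=3−3=0
SNF(R) diag = [4, 8, 8] → torsion [4, 8, 8]

Answer: M ≅ ℤ/4 ⊕ ℤ/8 ⊕ ℤ/8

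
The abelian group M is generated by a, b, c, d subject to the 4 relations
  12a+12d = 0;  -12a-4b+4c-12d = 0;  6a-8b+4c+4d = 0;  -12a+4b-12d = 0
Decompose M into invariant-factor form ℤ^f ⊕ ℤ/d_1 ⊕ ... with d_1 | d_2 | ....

Answer: M ≅ ℤ/2 ⊕ ℤ/4 ⊕ ℤ/4 ⊕ ℤ/12

Derivation:
rank_ℚ(R)=4; free=4−4=0
SNF(R) diag = [2, 4, 4, 12] → torsion [2, 4, 4, 12]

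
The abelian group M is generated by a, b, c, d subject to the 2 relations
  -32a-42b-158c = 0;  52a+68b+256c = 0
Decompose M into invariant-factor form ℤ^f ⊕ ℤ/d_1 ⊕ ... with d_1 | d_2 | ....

Answer: M ≅ ℤ^2 ⊕ ℤ/2 ⊕ ℤ/4

Derivation:
rank_ℚ(R)=2; free=4−2=2
SNF(R) diag = [2, 4] → torsion [2, 4]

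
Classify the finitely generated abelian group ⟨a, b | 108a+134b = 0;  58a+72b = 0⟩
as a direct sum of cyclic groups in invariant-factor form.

rank_ℚ(R)=2; free=2−2=0
SNF(R) diag = [2, 2] → torsion [2, 2]

Answer: M ≅ ℤ/2 ⊕ ℤ/2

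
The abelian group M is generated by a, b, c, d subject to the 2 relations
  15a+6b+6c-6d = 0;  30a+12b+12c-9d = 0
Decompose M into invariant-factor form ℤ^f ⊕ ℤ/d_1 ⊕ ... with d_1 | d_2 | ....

Answer: M ≅ ℤ^2 ⊕ ℤ/3 ⊕ ℤ/3

Derivation:
rank_ℚ(R)=2; free=4−2=2
SNF(R) diag = [3, 3] → torsion [3, 3]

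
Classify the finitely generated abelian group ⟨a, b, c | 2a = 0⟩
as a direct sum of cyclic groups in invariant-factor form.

Answer: M ≅ ℤ^2 ⊕ ℤ/2

Derivation:
rank_ℚ(R)=1; free=3−1=2
SNF(R) diag = [2] → torsion [2]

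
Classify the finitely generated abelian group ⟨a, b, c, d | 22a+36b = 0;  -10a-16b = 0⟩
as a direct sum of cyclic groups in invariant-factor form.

rank_ℚ(R)=2; free=4−2=2
SNF(R) diag = [2, 4] → torsion [2, 4]

Answer: M ≅ ℤ^2 ⊕ ℤ/2 ⊕ ℤ/4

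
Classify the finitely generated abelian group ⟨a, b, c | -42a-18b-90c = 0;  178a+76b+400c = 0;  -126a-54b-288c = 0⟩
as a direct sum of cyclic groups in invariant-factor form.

Answer: M ≅ ℤ/2 ⊕ ℤ/6 ⊕ ℤ/18

Derivation:
rank_ℚ(R)=3; free=3−3=0
SNF(R) diag = [2, 6, 18] → torsion [2, 6, 18]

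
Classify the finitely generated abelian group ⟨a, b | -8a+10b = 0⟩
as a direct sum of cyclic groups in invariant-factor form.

rank_ℚ(R)=1; free=2−1=1
SNF(R) diag = [2] → torsion [2]

Answer: M ≅ ℤ^1 ⊕ ℤ/2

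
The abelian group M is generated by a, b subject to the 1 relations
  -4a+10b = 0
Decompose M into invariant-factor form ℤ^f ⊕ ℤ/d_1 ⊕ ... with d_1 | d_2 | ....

rank_ℚ(R)=1; free=2−1=1
SNF(R) diag = [2] → torsion [2]

Answer: M ≅ ℤ^1 ⊕ ℤ/2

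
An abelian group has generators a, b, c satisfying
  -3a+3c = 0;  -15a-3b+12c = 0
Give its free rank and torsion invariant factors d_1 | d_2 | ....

Answer: M ≅ ℤ^1 ⊕ ℤ/3 ⊕ ℤ/3

Derivation:
rank_ℚ(R)=2; free=3−2=1
SNF(R) diag = [3, 3] → torsion [3, 3]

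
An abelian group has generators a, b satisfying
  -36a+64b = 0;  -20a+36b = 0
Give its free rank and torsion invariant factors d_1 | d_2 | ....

rank_ℚ(R)=2; free=2−2=0
SNF(R) diag = [4, 4] → torsion [4, 4]

Answer: M ≅ ℤ/4 ⊕ ℤ/4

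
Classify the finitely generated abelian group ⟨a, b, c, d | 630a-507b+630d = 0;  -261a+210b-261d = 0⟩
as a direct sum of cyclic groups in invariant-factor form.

rank_ℚ(R)=2; free=4−2=2
SNF(R) diag = [3, 9] → torsion [3, 9]

Answer: M ≅ ℤ^2 ⊕ ℤ/3 ⊕ ℤ/9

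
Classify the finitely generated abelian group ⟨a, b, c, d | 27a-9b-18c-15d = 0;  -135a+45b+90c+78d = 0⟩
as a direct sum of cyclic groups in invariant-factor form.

rank_ℚ(R)=2; free=4−2=2
SNF(R) diag = [3, 9] → torsion [3, 9]

Answer: M ≅ ℤ^2 ⊕ ℤ/3 ⊕ ℤ/9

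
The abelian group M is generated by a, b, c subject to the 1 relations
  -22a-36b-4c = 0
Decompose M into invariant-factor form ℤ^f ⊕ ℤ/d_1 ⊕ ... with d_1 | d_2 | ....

Answer: M ≅ ℤ^2 ⊕ ℤ/2

Derivation:
rank_ℚ(R)=1; free=3−1=2
SNF(R) diag = [2] → torsion [2]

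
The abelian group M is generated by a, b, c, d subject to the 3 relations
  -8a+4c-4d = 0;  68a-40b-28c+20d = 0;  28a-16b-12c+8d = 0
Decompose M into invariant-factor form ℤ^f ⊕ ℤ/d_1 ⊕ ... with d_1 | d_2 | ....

Answer: M ≅ ℤ^1 ⊕ ℤ/4 ⊕ ℤ/4 ⊕ ℤ/4

Derivation:
rank_ℚ(R)=3; free=4−3=1
SNF(R) diag = [4, 4, 4] → torsion [4, 4, 4]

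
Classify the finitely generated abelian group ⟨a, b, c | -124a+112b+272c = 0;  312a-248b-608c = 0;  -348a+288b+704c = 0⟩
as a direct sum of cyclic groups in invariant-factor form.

Answer: M ≅ ℤ/4 ⊕ ℤ/8 ⊕ ℤ/16

Derivation:
rank_ℚ(R)=3; free=3−3=0
SNF(R) diag = [4, 8, 16] → torsion [4, 8, 16]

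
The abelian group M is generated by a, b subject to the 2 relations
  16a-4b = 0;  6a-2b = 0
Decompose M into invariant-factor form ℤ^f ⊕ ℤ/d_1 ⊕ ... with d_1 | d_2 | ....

Answer: M ≅ ℤ/2 ⊕ ℤ/4

Derivation:
rank_ℚ(R)=2; free=2−2=0
SNF(R) diag = [2, 4] → torsion [2, 4]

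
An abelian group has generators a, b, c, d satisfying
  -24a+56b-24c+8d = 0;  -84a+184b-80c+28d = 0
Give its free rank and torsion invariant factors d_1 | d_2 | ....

rank_ℚ(R)=2; free=4−2=2
SNF(R) diag = [4, 8] → torsion [4, 8]

Answer: M ≅ ℤ^2 ⊕ ℤ/4 ⊕ ℤ/8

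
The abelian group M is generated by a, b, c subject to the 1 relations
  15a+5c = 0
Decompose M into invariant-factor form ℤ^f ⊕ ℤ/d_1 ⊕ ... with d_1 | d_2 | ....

Answer: M ≅ ℤ^2 ⊕ ℤ/5

Derivation:
rank_ℚ(R)=1; free=3−1=2
SNF(R) diag = [5] → torsion [5]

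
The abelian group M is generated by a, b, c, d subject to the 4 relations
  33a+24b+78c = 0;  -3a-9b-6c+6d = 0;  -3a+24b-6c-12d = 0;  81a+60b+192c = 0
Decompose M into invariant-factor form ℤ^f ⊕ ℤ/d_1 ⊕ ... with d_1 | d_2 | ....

rank_ℚ(R)=4; free=4−4=0
SNF(R) diag = [3, 3, 6, 12] → torsion [3, 3, 6, 12]

Answer: M ≅ ℤ/3 ⊕ ℤ/3 ⊕ ℤ/6 ⊕ ℤ/12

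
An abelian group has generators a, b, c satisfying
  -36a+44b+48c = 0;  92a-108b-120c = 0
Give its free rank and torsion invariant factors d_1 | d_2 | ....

Answer: M ≅ ℤ^1 ⊕ ℤ/4 ⊕ ℤ/8

Derivation:
rank_ℚ(R)=2; free=3−2=1
SNF(R) diag = [4, 8] → torsion [4, 8]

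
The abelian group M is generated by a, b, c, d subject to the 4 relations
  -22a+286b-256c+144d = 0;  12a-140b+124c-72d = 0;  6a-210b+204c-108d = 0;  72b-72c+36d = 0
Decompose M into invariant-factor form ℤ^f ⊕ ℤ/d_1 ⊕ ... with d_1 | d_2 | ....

Answer: M ≅ ℤ/2 ⊕ ℤ/4 ⊕ ℤ/12 ⊕ ℤ/36

Derivation:
rank_ℚ(R)=4; free=4−4=0
SNF(R) diag = [2, 4, 12, 36] → torsion [2, 4, 12, 36]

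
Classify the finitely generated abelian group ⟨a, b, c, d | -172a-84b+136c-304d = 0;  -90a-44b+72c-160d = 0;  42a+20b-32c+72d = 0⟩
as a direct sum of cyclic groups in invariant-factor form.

Answer: M ≅ ℤ^1 ⊕ ℤ/2 ⊕ ℤ/4 ⊕ ℤ/8

Derivation:
rank_ℚ(R)=3; free=4−3=1
SNF(R) diag = [2, 4, 8] → torsion [2, 4, 8]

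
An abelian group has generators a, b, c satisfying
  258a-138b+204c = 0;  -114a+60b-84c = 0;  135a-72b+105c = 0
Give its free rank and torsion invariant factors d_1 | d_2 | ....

Answer: M ≅ ℤ/3 ⊕ ℤ/6 ⊕ ℤ/6

Derivation:
rank_ℚ(R)=3; free=3−3=0
SNF(R) diag = [3, 6, 6] → torsion [3, 6, 6]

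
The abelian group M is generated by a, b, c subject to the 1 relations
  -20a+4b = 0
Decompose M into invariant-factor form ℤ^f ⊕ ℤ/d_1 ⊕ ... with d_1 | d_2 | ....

rank_ℚ(R)=1; free=3−1=2
SNF(R) diag = [4] → torsion [4]

Answer: M ≅ ℤ^2 ⊕ ℤ/4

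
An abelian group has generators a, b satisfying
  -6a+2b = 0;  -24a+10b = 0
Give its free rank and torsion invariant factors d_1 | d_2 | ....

rank_ℚ(R)=2; free=2−2=0
SNF(R) diag = [2, 6] → torsion [2, 6]

Answer: M ≅ ℤ/2 ⊕ ℤ/6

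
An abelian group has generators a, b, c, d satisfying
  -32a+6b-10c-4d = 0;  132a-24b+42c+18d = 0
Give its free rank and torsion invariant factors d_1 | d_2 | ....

Answer: M ≅ ℤ^2 ⊕ ℤ/2 ⊕ ℤ/6

Derivation:
rank_ℚ(R)=2; free=4−2=2
SNF(R) diag = [2, 6] → torsion [2, 6]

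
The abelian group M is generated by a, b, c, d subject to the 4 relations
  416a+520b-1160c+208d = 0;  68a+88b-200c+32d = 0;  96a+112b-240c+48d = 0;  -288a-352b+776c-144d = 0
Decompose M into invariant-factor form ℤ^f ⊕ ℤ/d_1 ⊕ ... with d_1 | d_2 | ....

Answer: M ≅ ℤ/4 ⊕ ℤ/8 ⊕ ℤ/8 ⊕ ℤ/16

Derivation:
rank_ℚ(R)=4; free=4−4=0
SNF(R) diag = [4, 8, 8, 16] → torsion [4, 8, 8, 16]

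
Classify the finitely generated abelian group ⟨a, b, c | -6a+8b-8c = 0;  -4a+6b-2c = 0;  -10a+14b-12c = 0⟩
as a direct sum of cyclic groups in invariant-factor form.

rank_ℚ(R)=3; free=3−3=0
SNF(R) diag = [2, 2, 2] → torsion [2, 2, 2]

Answer: M ≅ ℤ/2 ⊕ ℤ/2 ⊕ ℤ/2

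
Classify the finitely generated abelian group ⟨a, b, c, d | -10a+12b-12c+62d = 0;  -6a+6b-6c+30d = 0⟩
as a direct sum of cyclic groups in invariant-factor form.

Answer: M ≅ ℤ^2 ⊕ ℤ/2 ⊕ ℤ/6

Derivation:
rank_ℚ(R)=2; free=4−2=2
SNF(R) diag = [2, 6] → torsion [2, 6]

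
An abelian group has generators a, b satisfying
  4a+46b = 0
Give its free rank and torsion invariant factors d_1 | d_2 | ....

rank_ℚ(R)=1; free=2−1=1
SNF(R) diag = [2] → torsion [2]

Answer: M ≅ ℤ^1 ⊕ ℤ/2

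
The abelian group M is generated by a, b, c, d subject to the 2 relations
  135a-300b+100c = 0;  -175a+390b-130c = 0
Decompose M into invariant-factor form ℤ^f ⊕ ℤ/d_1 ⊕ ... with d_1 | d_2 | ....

rank_ℚ(R)=2; free=4−2=2
SNF(R) diag = [5, 10] → torsion [5, 10]

Answer: M ≅ ℤ^2 ⊕ ℤ/5 ⊕ ℤ/10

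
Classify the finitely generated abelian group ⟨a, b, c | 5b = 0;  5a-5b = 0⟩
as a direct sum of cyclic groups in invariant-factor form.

Answer: M ≅ ℤ^1 ⊕ ℤ/5 ⊕ ℤ/5

Derivation:
rank_ℚ(R)=2; free=3−2=1
SNF(R) diag = [5, 5] → torsion [5, 5]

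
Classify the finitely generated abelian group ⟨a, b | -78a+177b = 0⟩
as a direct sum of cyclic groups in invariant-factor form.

rank_ℚ(R)=1; free=2−1=1
SNF(R) diag = [3] → torsion [3]

Answer: M ≅ ℤ^1 ⊕ ℤ/3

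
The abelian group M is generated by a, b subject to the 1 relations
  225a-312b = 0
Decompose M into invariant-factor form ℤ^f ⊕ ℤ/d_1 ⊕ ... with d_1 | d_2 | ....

rank_ℚ(R)=1; free=2−1=1
SNF(R) diag = [3] → torsion [3]

Answer: M ≅ ℤ^1 ⊕ ℤ/3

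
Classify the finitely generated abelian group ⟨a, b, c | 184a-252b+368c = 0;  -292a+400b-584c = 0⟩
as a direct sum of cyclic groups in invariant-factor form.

Answer: M ≅ ℤ^1 ⊕ ℤ/4 ⊕ ℤ/4

Derivation:
rank_ℚ(R)=2; free=3−2=1
SNF(R) diag = [4, 4] → torsion [4, 4]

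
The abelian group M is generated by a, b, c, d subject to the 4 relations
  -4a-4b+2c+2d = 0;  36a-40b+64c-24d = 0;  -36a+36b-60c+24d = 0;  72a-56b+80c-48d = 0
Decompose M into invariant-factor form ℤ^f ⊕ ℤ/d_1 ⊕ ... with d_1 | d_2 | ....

Answer: M ≅ ℤ/2 ⊕ ℤ/4 ⊕ ℤ/12 ⊕ ℤ/24

Derivation:
rank_ℚ(R)=4; free=4−4=0
SNF(R) diag = [2, 4, 12, 24] → torsion [2, 4, 12, 24]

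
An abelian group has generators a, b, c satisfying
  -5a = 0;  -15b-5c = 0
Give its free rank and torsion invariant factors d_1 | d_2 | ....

Answer: M ≅ ℤ^1 ⊕ ℤ/5 ⊕ ℤ/5

Derivation:
rank_ℚ(R)=2; free=3−2=1
SNF(R) diag = [5, 5] → torsion [5, 5]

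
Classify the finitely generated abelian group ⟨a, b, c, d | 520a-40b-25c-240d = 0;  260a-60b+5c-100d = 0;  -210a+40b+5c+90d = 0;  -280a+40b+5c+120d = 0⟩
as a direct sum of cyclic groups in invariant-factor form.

Answer: M ≅ ℤ/5 ⊕ ℤ/10 ⊕ ℤ/20 ⊕ ℤ/40

Derivation:
rank_ℚ(R)=4; free=4−4=0
SNF(R) diag = [5, 10, 20, 40] → torsion [5, 10, 20, 40]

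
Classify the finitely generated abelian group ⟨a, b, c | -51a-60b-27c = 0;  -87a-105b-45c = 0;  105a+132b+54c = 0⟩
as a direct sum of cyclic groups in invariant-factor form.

Answer: M ≅ ℤ/3 ⊕ ℤ/9 ⊕ ℤ/9

Derivation:
rank_ℚ(R)=3; free=3−3=0
SNF(R) diag = [3, 9, 9] → torsion [3, 9, 9]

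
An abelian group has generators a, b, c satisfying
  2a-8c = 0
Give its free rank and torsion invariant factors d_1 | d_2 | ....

Answer: M ≅ ℤ^2 ⊕ ℤ/2

Derivation:
rank_ℚ(R)=1; free=3−1=2
SNF(R) diag = [2] → torsion [2]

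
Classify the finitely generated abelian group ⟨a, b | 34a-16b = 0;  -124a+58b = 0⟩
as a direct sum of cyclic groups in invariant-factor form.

rank_ℚ(R)=2; free=2−2=0
SNF(R) diag = [2, 6] → torsion [2, 6]

Answer: M ≅ ℤ/2 ⊕ ℤ/6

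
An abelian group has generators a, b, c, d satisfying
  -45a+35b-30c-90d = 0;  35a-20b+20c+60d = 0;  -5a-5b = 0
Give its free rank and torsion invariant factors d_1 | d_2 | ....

rank_ℚ(R)=3; free=4−3=1
SNF(R) diag = [5, 5, 10] → torsion [5, 5, 10]

Answer: M ≅ ℤ^1 ⊕ ℤ/5 ⊕ ℤ/5 ⊕ ℤ/10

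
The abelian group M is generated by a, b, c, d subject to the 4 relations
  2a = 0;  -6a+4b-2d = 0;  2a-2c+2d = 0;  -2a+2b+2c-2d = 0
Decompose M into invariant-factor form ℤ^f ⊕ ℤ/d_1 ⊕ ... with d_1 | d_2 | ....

Answer: M ≅ ℤ/2 ⊕ ℤ/2 ⊕ ℤ/2 ⊕ ℤ/2

Derivation:
rank_ℚ(R)=4; free=4−4=0
SNF(R) diag = [2, 2, 2, 2] → torsion [2, 2, 2, 2]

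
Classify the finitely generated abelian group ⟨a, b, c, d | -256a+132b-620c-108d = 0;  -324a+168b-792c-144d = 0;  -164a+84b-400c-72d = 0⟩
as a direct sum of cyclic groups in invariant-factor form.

Answer: M ≅ ℤ^1 ⊕ ℤ/4 ⊕ ℤ/12 ⊕ ℤ/36

Derivation:
rank_ℚ(R)=3; free=4−3=1
SNF(R) diag = [4, 12, 36] → torsion [4, 12, 36]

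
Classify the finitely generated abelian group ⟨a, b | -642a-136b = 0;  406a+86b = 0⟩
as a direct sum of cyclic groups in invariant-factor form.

Answer: M ≅ ℤ/2 ⊕ ℤ/2

Derivation:
rank_ℚ(R)=2; free=2−2=0
SNF(R) diag = [2, 2] → torsion [2, 2]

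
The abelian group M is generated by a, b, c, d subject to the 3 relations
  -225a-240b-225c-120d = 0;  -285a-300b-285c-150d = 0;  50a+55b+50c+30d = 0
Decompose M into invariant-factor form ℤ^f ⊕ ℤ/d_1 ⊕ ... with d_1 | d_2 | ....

rank_ℚ(R)=3; free=4−3=1
SNF(R) diag = [5, 15, 30] → torsion [5, 15, 30]

Answer: M ≅ ℤ^1 ⊕ ℤ/5 ⊕ ℤ/15 ⊕ ℤ/30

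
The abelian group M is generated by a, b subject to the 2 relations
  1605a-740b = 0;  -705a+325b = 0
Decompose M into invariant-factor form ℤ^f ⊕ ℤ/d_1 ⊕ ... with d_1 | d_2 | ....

Answer: M ≅ ℤ/5 ⊕ ℤ/15

Derivation:
rank_ℚ(R)=2; free=2−2=0
SNF(R) diag = [5, 15] → torsion [5, 15]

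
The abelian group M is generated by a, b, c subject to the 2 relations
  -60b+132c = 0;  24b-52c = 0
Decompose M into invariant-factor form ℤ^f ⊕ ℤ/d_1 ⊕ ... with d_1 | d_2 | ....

Answer: M ≅ ℤ^1 ⊕ ℤ/4 ⊕ ℤ/12

Derivation:
rank_ℚ(R)=2; free=3−2=1
SNF(R) diag = [4, 12] → torsion [4, 12]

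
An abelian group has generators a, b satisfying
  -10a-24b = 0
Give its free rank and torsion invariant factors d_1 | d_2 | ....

rank_ℚ(R)=1; free=2−1=1
SNF(R) diag = [2] → torsion [2]

Answer: M ≅ ℤ^1 ⊕ ℤ/2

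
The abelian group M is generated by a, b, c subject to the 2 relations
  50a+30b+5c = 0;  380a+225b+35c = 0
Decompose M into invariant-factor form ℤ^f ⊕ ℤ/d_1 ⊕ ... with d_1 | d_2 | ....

rank_ℚ(R)=2; free=3−2=1
SNF(R) diag = [5, 15] → torsion [5, 15]

Answer: M ≅ ℤ^1 ⊕ ℤ/5 ⊕ ℤ/15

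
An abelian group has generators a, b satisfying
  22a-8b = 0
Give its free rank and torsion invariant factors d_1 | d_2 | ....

Answer: M ≅ ℤ^1 ⊕ ℤ/2

Derivation:
rank_ℚ(R)=1; free=2−1=1
SNF(R) diag = [2] → torsion [2]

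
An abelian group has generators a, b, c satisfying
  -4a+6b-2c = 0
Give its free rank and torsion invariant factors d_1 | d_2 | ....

rank_ℚ(R)=1; free=3−1=2
SNF(R) diag = [2] → torsion [2]

Answer: M ≅ ℤ^2 ⊕ ℤ/2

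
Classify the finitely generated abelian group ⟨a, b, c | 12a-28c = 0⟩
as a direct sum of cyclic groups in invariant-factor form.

Answer: M ≅ ℤ^2 ⊕ ℤ/4

Derivation:
rank_ℚ(R)=1; free=3−1=2
SNF(R) diag = [4] → torsion [4]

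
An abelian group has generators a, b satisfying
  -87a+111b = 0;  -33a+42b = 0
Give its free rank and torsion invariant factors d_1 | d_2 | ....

Answer: M ≅ ℤ/3 ⊕ ℤ/3

Derivation:
rank_ℚ(R)=2; free=2−2=0
SNF(R) diag = [3, 3] → torsion [3, 3]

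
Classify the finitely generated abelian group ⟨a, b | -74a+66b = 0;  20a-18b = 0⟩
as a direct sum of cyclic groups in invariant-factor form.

Answer: M ≅ ℤ/2 ⊕ ℤ/6

Derivation:
rank_ℚ(R)=2; free=2−2=0
SNF(R) diag = [2, 6] → torsion [2, 6]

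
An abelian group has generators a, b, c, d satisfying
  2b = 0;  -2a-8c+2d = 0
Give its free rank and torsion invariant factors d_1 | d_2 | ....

rank_ℚ(R)=2; free=4−2=2
SNF(R) diag = [2, 2] → torsion [2, 2]

Answer: M ≅ ℤ^2 ⊕ ℤ/2 ⊕ ℤ/2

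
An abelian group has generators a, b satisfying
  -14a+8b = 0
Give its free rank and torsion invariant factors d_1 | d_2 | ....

rank_ℚ(R)=1; free=2−1=1
SNF(R) diag = [2] → torsion [2]

Answer: M ≅ ℤ^1 ⊕ ℤ/2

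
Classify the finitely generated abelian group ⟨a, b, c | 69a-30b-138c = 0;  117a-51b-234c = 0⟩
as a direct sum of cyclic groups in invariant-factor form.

rank_ℚ(R)=2; free=3−2=1
SNF(R) diag = [3, 3] → torsion [3, 3]

Answer: M ≅ ℤ^1 ⊕ ℤ/3 ⊕ ℤ/3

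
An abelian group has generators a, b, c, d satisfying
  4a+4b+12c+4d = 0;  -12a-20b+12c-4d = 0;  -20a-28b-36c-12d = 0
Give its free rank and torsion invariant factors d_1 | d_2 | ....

rank_ℚ(R)=3; free=4−3=1
SNF(R) diag = [4, 8, 24] → torsion [4, 8, 24]

Answer: M ≅ ℤ^1 ⊕ ℤ/4 ⊕ ℤ/8 ⊕ ℤ/24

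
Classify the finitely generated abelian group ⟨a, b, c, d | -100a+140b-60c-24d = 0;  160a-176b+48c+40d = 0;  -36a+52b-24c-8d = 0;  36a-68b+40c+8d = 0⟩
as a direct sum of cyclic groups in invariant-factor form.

Answer: M ≅ ℤ/4 ⊕ ℤ/4 ⊕ ℤ/8 ⊕ ℤ/16

Derivation:
rank_ℚ(R)=4; free=4−4=0
SNF(R) diag = [4, 4, 8, 16] → torsion [4, 4, 8, 16]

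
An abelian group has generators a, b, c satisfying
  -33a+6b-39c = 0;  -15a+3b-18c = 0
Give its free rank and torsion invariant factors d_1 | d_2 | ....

Answer: M ≅ ℤ^1 ⊕ ℤ/3 ⊕ ℤ/3

Derivation:
rank_ℚ(R)=2; free=3−2=1
SNF(R) diag = [3, 3] → torsion [3, 3]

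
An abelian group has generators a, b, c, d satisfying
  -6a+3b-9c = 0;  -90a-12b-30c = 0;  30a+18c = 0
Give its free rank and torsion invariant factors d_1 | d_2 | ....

rank_ℚ(R)=3; free=4−3=1
SNF(R) diag = [3, 6, 12] → torsion [3, 6, 12]

Answer: M ≅ ℤ^1 ⊕ ℤ/3 ⊕ ℤ/6 ⊕ ℤ/12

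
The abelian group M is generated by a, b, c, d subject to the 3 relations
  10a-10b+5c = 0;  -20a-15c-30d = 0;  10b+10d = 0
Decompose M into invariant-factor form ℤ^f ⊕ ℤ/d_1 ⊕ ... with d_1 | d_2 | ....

Answer: M ≅ ℤ^1 ⊕ ℤ/5 ⊕ ℤ/10 ⊕ ℤ/10

Derivation:
rank_ℚ(R)=3; free=4−3=1
SNF(R) diag = [5, 10, 10] → torsion [5, 10, 10]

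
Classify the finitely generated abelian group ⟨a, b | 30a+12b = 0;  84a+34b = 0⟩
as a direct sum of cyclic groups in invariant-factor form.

rank_ℚ(R)=2; free=2−2=0
SNF(R) diag = [2, 6] → torsion [2, 6]

Answer: M ≅ ℤ/2 ⊕ ℤ/6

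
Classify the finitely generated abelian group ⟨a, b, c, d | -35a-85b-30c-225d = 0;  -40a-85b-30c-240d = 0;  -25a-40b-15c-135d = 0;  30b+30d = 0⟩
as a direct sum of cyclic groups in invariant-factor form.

rank_ℚ(R)=4; free=4−4=0
SNF(R) diag = [5, 5, 15, 30] → torsion [5, 5, 15, 30]

Answer: M ≅ ℤ/5 ⊕ ℤ/5 ⊕ ℤ/15 ⊕ ℤ/30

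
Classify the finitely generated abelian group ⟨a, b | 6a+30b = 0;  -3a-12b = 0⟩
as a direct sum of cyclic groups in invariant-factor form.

rank_ℚ(R)=2; free=2−2=0
SNF(R) diag = [3, 6] → torsion [3, 6]

Answer: M ≅ ℤ/3 ⊕ ℤ/6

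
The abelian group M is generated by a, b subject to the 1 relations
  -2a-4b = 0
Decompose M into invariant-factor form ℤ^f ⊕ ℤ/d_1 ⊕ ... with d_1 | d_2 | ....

Answer: M ≅ ℤ^1 ⊕ ℤ/2

Derivation:
rank_ℚ(R)=1; free=2−1=1
SNF(R) diag = [2] → torsion [2]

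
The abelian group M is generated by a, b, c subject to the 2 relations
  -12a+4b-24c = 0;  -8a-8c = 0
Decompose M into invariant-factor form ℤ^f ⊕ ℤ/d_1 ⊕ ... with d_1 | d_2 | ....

Answer: M ≅ ℤ^1 ⊕ ℤ/4 ⊕ ℤ/8

Derivation:
rank_ℚ(R)=2; free=3−2=1
SNF(R) diag = [4, 8] → torsion [4, 8]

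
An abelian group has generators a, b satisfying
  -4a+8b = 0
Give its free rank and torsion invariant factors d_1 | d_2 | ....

rank_ℚ(R)=1; free=2−1=1
SNF(R) diag = [4] → torsion [4]

Answer: M ≅ ℤ^1 ⊕ ℤ/4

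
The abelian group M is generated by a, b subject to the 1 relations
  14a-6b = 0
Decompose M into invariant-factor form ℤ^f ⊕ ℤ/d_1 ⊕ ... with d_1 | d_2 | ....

rank_ℚ(R)=1; free=2−1=1
SNF(R) diag = [2] → torsion [2]

Answer: M ≅ ℤ^1 ⊕ ℤ/2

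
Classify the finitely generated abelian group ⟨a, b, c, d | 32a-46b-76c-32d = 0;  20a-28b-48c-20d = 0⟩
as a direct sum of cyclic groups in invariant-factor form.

Answer: M ≅ ℤ^2 ⊕ ℤ/2 ⊕ ℤ/4

Derivation:
rank_ℚ(R)=2; free=4−2=2
SNF(R) diag = [2, 4] → torsion [2, 4]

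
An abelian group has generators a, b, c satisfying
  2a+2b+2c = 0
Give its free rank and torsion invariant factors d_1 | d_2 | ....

Answer: M ≅ ℤ^2 ⊕ ℤ/2

Derivation:
rank_ℚ(R)=1; free=3−1=2
SNF(R) diag = [2] → torsion [2]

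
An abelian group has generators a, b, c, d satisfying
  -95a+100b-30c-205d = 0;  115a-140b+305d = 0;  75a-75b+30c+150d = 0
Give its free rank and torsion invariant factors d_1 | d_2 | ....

Answer: M ≅ ℤ^1 ⊕ ℤ/5 ⊕ ℤ/15 ⊕ ℤ/30

Derivation:
rank_ℚ(R)=3; free=4−3=1
SNF(R) diag = [5, 15, 30] → torsion [5, 15, 30]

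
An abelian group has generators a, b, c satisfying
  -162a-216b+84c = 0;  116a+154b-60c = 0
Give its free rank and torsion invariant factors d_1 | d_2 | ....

rank_ℚ(R)=2; free=3−2=1
SNF(R) diag = [2, 6] → torsion [2, 6]

Answer: M ≅ ℤ^1 ⊕ ℤ/2 ⊕ ℤ/6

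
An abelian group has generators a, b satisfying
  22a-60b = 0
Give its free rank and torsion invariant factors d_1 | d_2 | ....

rank_ℚ(R)=1; free=2−1=1
SNF(R) diag = [2] → torsion [2]

Answer: M ≅ ℤ^1 ⊕ ℤ/2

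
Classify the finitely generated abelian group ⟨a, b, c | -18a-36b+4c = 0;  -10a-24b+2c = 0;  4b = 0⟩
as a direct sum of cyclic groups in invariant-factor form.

rank_ℚ(R)=3; free=3−3=0
SNF(R) diag = [2, 2, 4] → torsion [2, 2, 4]

Answer: M ≅ ℤ/2 ⊕ ℤ/2 ⊕ ℤ/4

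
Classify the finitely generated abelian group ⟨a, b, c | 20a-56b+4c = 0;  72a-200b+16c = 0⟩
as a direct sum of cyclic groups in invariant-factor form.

rank_ℚ(R)=2; free=3−2=1
SNF(R) diag = [4, 8] → torsion [4, 8]

Answer: M ≅ ℤ^1 ⊕ ℤ/4 ⊕ ℤ/8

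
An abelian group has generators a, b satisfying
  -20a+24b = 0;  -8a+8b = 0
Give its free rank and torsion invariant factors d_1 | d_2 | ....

rank_ℚ(R)=2; free=2−2=0
SNF(R) diag = [4, 8] → torsion [4, 8]

Answer: M ≅ ℤ/4 ⊕ ℤ/8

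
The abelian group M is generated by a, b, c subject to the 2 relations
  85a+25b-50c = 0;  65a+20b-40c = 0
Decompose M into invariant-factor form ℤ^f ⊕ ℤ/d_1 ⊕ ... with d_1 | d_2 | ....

rank_ℚ(R)=2; free=3−2=1
SNF(R) diag = [5, 15] → torsion [5, 15]

Answer: M ≅ ℤ^1 ⊕ ℤ/5 ⊕ ℤ/15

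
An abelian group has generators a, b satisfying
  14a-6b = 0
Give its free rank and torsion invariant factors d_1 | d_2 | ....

Answer: M ≅ ℤ^1 ⊕ ℤ/2

Derivation:
rank_ℚ(R)=1; free=2−1=1
SNF(R) diag = [2] → torsion [2]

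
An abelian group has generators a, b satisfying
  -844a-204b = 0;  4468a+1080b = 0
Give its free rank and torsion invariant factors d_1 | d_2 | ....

rank_ℚ(R)=2; free=2−2=0
SNF(R) diag = [4, 12] → torsion [4, 12]

Answer: M ≅ ℤ/4 ⊕ ℤ/12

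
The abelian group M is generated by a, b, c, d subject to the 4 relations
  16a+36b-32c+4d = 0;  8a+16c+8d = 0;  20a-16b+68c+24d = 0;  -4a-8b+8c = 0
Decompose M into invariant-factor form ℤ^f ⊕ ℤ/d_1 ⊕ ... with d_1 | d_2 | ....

rank_ℚ(R)=4; free=4−4=0
SNF(R) diag = [4, 4, 4, 8] → torsion [4, 4, 4, 8]

Answer: M ≅ ℤ/4 ⊕ ℤ/4 ⊕ ℤ/4 ⊕ ℤ/8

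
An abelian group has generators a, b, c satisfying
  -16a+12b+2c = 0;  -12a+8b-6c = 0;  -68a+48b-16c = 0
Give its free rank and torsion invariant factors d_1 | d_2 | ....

Answer: M ≅ ℤ/2 ⊕ ℤ/4 ⊕ ℤ/4

Derivation:
rank_ℚ(R)=3; free=3−3=0
SNF(R) diag = [2, 4, 4] → torsion [2, 4, 4]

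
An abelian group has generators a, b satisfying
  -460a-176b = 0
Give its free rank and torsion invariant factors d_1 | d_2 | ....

Answer: M ≅ ℤ^1 ⊕ ℤ/4

Derivation:
rank_ℚ(R)=1; free=2−1=1
SNF(R) diag = [4] → torsion [4]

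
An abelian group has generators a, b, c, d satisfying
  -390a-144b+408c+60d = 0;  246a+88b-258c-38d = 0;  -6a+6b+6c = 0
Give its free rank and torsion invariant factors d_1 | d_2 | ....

rank_ℚ(R)=3; free=4−3=1
SNF(R) diag = [2, 6, 18] → torsion [2, 6, 18]

Answer: M ≅ ℤ^1 ⊕ ℤ/2 ⊕ ℤ/6 ⊕ ℤ/18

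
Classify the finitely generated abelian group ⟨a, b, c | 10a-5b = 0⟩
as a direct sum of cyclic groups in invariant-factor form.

rank_ℚ(R)=1; free=3−1=2
SNF(R) diag = [5] → torsion [5]

Answer: M ≅ ℤ^2 ⊕ ℤ/5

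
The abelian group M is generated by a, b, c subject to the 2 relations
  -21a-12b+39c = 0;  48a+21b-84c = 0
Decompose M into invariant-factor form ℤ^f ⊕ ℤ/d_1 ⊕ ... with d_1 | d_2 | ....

Answer: M ≅ ℤ^1 ⊕ ℤ/3 ⊕ ℤ/9

Derivation:
rank_ℚ(R)=2; free=3−2=1
SNF(R) diag = [3, 9] → torsion [3, 9]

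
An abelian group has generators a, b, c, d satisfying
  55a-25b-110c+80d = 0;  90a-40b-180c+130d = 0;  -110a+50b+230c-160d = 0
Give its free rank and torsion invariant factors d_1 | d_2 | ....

rank_ℚ(R)=3; free=4−3=1
SNF(R) diag = [5, 10, 10] → torsion [5, 10, 10]

Answer: M ≅ ℤ^1 ⊕ ℤ/5 ⊕ ℤ/10 ⊕ ℤ/10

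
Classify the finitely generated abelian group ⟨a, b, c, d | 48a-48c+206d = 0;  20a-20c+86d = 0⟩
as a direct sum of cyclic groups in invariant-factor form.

Answer: M ≅ ℤ^2 ⊕ ℤ/2 ⊕ ℤ/4

Derivation:
rank_ℚ(R)=2; free=4−2=2
SNF(R) diag = [2, 4] → torsion [2, 4]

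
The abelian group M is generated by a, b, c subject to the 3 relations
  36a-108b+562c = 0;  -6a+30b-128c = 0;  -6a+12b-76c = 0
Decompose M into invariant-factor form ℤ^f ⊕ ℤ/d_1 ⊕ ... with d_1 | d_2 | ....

rank_ℚ(R)=3; free=3−3=0
SNF(R) diag = [2, 6, 18] → torsion [2, 6, 18]

Answer: M ≅ ℤ/2 ⊕ ℤ/6 ⊕ ℤ/18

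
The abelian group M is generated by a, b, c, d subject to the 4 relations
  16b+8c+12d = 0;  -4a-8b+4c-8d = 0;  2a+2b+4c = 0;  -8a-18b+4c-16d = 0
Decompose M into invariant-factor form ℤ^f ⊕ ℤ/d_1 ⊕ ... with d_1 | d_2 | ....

rank_ℚ(R)=4; free=4−4=0
SNF(R) diag = [2, 2, 4, 12] → torsion [2, 2, 4, 12]

Answer: M ≅ ℤ/2 ⊕ ℤ/2 ⊕ ℤ/4 ⊕ ℤ/12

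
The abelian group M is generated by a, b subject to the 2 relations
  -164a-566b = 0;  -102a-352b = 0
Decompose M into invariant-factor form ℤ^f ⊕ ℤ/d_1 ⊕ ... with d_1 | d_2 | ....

Answer: M ≅ ℤ/2 ⊕ ℤ/2

Derivation:
rank_ℚ(R)=2; free=2−2=0
SNF(R) diag = [2, 2] → torsion [2, 2]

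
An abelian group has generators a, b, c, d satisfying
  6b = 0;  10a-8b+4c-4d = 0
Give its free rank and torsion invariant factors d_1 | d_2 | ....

Answer: M ≅ ℤ^2 ⊕ ℤ/2 ⊕ ℤ/6

Derivation:
rank_ℚ(R)=2; free=4−2=2
SNF(R) diag = [2, 6] → torsion [2, 6]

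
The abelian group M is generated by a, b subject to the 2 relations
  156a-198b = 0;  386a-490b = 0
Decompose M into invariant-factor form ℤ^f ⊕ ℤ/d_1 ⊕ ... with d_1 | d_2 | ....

rank_ℚ(R)=2; free=2−2=0
SNF(R) diag = [2, 6] → torsion [2, 6]

Answer: M ≅ ℤ/2 ⊕ ℤ/6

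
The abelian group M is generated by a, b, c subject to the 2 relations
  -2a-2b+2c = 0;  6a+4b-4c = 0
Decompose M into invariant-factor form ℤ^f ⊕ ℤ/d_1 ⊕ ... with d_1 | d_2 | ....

rank_ℚ(R)=2; free=3−2=1
SNF(R) diag = [2, 2] → torsion [2, 2]

Answer: M ≅ ℤ^1 ⊕ ℤ/2 ⊕ ℤ/2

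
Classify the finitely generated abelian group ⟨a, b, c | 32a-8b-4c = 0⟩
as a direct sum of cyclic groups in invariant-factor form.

Answer: M ≅ ℤ^2 ⊕ ℤ/4

Derivation:
rank_ℚ(R)=1; free=3−1=2
SNF(R) diag = [4] → torsion [4]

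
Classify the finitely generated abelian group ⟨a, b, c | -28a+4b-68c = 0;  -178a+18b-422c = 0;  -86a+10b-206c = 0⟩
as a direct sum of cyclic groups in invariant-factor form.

rank_ℚ(R)=3; free=3−3=0
SNF(R) diag = [2, 4, 8] → torsion [2, 4, 8]

Answer: M ≅ ℤ/2 ⊕ ℤ/4 ⊕ ℤ/8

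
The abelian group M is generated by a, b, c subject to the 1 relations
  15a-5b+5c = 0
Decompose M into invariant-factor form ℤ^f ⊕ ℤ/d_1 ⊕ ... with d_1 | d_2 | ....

Answer: M ≅ ℤ^2 ⊕ ℤ/5

Derivation:
rank_ℚ(R)=1; free=3−1=2
SNF(R) diag = [5] → torsion [5]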